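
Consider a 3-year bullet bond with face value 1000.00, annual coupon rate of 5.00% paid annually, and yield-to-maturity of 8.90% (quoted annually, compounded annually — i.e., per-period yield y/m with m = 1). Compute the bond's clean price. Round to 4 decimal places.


Answer: Price = 901.1033

Derivation:
Coupon per period c = face * coupon_rate / m = 50.000000
Periods per year m = 1; per-period yield y/m = 0.089000
Number of cashflows N = 3
Cashflows (t years, CF_t, discount factor 1/(1+y/m)^(m*t), PV):
  t = 1.0000: CF_t = 50.000000, DF = 0.918274, PV = 45.913682
  t = 2.0000: CF_t = 50.000000, DF = 0.843226, PV = 42.161324
  t = 3.0000: CF_t = 1050.000000, DF = 0.774313, PV = 813.028294
Price P = sum_t PV_t = 901.103301


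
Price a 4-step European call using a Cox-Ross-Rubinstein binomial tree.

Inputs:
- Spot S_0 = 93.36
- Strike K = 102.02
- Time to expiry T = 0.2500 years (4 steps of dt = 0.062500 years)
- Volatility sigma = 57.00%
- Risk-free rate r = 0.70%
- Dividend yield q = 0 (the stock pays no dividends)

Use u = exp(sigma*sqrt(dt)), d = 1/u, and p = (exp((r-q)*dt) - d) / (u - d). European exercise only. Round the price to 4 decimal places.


dt = T/N = 0.062500
u = exp(sigma*sqrt(dt)) = 1.153153; d = 1/u = 0.867188
p = (exp((r-q)*dt) - d) / (u - d) = 0.465965
Discount per step: exp(-r*dt) = 0.999563
Stock lattice S(k, i) with i counting down-moves:
  k=0: S(0,0) = 93.3600
  k=1: S(1,0) = 107.6584; S(1,1) = 80.9606
  k=2: S(2,0) = 124.1466; S(2,1) = 93.3600; S(2,2) = 70.2081
  k=3: S(3,0) = 143.1600; S(3,1) = 107.6584; S(3,2) = 80.9606; S(3,3) = 60.8835
  k=4: S(4,0) = 165.0854; S(4,1) = 124.1466; S(4,2) = 93.3600; S(4,3) = 70.2081; S(4,4) = 52.7975
Terminal payoffs V(N, i) = max(S_T - K, 0):
  V(4,0) = 63.065412; V(4,1) = 22.126583; V(4,2) = 0.000000; V(4,3) = 0.000000; V(4,4) = 0.000000
Backward induction: V(k, i) = exp(-r*dt) * [p * V(k+1, i) + (1-p) * V(k+1, i+1)].
  V(3,0) = exp(-r*dt) * [p*63.065412 + (1-p)*22.126583] = 41.184639
  V(3,1) = exp(-r*dt) * [p*22.126583 + (1-p)*0.000000] = 10.305712
  V(3,2) = exp(-r*dt) * [p*0.000000 + (1-p)*0.000000] = 0.000000
  V(3,3) = exp(-r*dt) * [p*0.000000 + (1-p)*0.000000] = 0.000000
  V(2,0) = exp(-r*dt) * [p*41.184639 + (1-p)*10.305712] = 24.683422
  V(2,1) = exp(-r*dt) * [p*10.305712 + (1-p)*0.000000] = 4.800005
  V(2,2) = exp(-r*dt) * [p*0.000000 + (1-p)*0.000000] = 0.000000
  V(1,0) = exp(-r*dt) * [p*24.683422 + (1-p)*4.800005] = 14.058837
  V(1,1) = exp(-r*dt) * [p*4.800005 + (1-p)*0.000000] = 2.235658
  V(0,0) = exp(-r*dt) * [p*14.058837 + (1-p)*2.235658] = 7.741463

Answer: Price = V(0,0) = 7.7415


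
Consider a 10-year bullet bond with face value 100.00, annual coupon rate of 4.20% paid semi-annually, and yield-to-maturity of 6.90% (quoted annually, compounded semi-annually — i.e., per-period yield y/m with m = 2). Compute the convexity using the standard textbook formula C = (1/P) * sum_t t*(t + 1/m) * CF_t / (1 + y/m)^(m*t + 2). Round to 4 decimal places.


Answer: Convexity = 72.9424

Derivation:
Coupon per period c = face * coupon_rate / m = 2.100000
Periods per year m = 2; per-period yield y/m = 0.034500
Number of cashflows N = 20
Cashflows (t years, CF_t, discount factor 1/(1+y/m)^(m*t), PV):
  t = 0.5000: CF_t = 2.100000, DF = 0.966651, PV = 2.029966
  t = 1.0000: CF_t = 2.100000, DF = 0.934413, PV = 1.962268
  t = 1.5000: CF_t = 2.100000, DF = 0.903251, PV = 1.896827
  t = 2.0000: CF_t = 2.100000, DF = 0.873128, PV = 1.833569
  t = 2.5000: CF_t = 2.100000, DF = 0.844010, PV = 1.772421
  t = 3.0000: CF_t = 2.100000, DF = 0.815863, PV = 1.713311
  t = 3.5000: CF_t = 2.100000, DF = 0.788654, PV = 1.656173
  t = 4.0000: CF_t = 2.100000, DF = 0.762353, PV = 1.600941
  t = 4.5000: CF_t = 2.100000, DF = 0.736929, PV = 1.547551
  t = 5.0000: CF_t = 2.100000, DF = 0.712353, PV = 1.495941
  t = 5.5000: CF_t = 2.100000, DF = 0.688596, PV = 1.446052
  t = 6.0000: CF_t = 2.100000, DF = 0.665632, PV = 1.397827
  t = 6.5000: CF_t = 2.100000, DF = 0.643433, PV = 1.351210
  t = 7.0000: CF_t = 2.100000, DF = 0.621975, PV = 1.306148
  t = 7.5000: CF_t = 2.100000, DF = 0.601233, PV = 1.262589
  t = 8.0000: CF_t = 2.100000, DF = 0.581182, PV = 1.220482
  t = 8.5000: CF_t = 2.100000, DF = 0.561800, PV = 1.179780
  t = 9.0000: CF_t = 2.100000, DF = 0.543064, PV = 1.140435
  t = 9.5000: CF_t = 2.100000, DF = 0.524953, PV = 1.102402
  t = 10.0000: CF_t = 102.100000, DF = 0.507446, PV = 51.810268
Price P = sum_t PV_t = 80.726160
Convexity numerator sum_t t*(t + 1/m) * CF_t / (1+y/m)^(m*t + 2):
  t = 0.5000: term = 0.948414
  t = 1.0000: term = 2.750354
  t = 1.5000: term = 5.317262
  t = 2.0000: term = 8.566557
  t = 2.5000: term = 12.421301
  t = 3.0000: term = 16.809881
  t = 3.5000: term = 21.665707
  t = 4.0000: term = 26.926931
  t = 4.5000: term = 32.536165
  t = 5.0000: term = 38.440236
  t = 5.5000: term = 44.589931
  t = 6.0000: term = 50.939769
  t = 6.5000: term = 57.447782
  t = 7.0000: term = 64.075304
  t = 7.5000: term = 70.786776
  t = 8.0000: term = 77.549553
  t = 8.5000: term = 84.333733
  t = 9.0000: term = 91.111985
  t = 9.5000: term = 97.859390
  t = 10.0000: term = 5083.281389
Convexity = (1/P) * sum = 5888.358422 / 80.726160 = 72.942382


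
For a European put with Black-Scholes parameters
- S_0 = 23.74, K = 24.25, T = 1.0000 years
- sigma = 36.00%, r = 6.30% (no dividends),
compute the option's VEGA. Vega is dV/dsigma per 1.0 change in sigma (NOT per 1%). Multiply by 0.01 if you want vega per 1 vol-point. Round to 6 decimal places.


d1 = 0.2959576994; d2 = -0.0640423006
phi(d1) = 0.3818474815; exp(-qT) = 1.0000000000; exp(-rT) = 0.9389434737
Vega = S * exp(-qT) * phi(d1) * sqrt(T) = 23.7400 * 1.0000000000 * 0.3818474815 * 1.0000000000 = 9.065059

Answer: Vega = 9.065059


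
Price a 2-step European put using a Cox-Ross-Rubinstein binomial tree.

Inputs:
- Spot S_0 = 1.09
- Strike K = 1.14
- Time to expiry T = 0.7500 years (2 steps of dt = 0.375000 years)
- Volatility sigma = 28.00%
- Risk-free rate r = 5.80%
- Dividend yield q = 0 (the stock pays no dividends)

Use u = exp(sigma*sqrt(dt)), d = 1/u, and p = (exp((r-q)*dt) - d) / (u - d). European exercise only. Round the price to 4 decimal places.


dt = T/N = 0.375000
u = exp(sigma*sqrt(dt)) = 1.187042; d = 1/u = 0.842430
p = (exp((r-q)*dt) - d) / (u - d) = 0.521045
Discount per step: exp(-r*dt) = 0.978485
Stock lattice S(k, i) with i counting down-moves:
  k=0: S(0,0) = 1.0900
  k=1: S(1,0) = 1.2939; S(1,1) = 0.9182
  k=2: S(2,0) = 1.5359; S(2,1) = 1.0900; S(2,2) = 0.7736
Terminal payoffs V(N, i) = max(K - S_T, 0):
  V(2,0) = 0.000000; V(2,1) = 0.050000; V(2,2) = 0.366439
Backward induction: V(k, i) = exp(-r*dt) * [p * V(k+1, i) + (1-p) * V(k+1, i+1)].
  V(1,0) = exp(-r*dt) * [p*0.000000 + (1-p)*0.050000] = 0.023433
  V(1,1) = exp(-r*dt) * [p*0.050000 + (1-p)*0.366439] = 0.197224
  V(0,0) = exp(-r*dt) * [p*0.023433 + (1-p)*0.197224] = 0.104376

Answer: Price = V(0,0) = 0.1044


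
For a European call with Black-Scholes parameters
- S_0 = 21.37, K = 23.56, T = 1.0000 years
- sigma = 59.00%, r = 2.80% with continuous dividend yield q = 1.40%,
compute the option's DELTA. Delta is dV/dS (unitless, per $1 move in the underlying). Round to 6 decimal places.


Answer: Delta = 0.553148

Derivation:
d1 = 0.1533690009; d2 = -0.4366309991
phi(d1) = 0.3942777935; exp(-qT) = 0.9860975443; exp(-rT) = 0.9723883668
N(d1) = 0.5609463553
Delta = exp(-qT) * N(d1) = 0.9860975443 * 0.5609463553 = 0.553148


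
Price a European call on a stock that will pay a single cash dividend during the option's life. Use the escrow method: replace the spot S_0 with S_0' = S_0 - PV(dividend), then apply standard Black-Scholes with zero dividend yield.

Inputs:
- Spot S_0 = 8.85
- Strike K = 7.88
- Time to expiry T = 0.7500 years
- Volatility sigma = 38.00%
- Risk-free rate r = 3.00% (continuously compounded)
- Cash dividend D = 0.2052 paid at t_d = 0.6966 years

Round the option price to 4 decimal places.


PV(D) = D * exp(-r * t_d) = 0.2052 * 0.97931885 = 0.20095623
S_0' = S_0 - PV(D) = 8.8500 - 0.20095623 = 8.64904377
d1 = (ln(S_0'/K) + (r + sigma^2/2)*T) / (sigma*sqrt(T)) = 0.51588029
d2 = d1 - sigma*sqrt(T) = 0.18679063
exp(-rT) = 0.97775124
N(d1) = 0.69703099; N(d2) = 0.57408760
C = S_0' * N(d1) - K * exp(-rT) * N(d2) = 8.64904377 * 0.69703099 - 7.8800 * 0.97775124 * 0.57408760 = 1.6055

Answer: Price = 1.6055


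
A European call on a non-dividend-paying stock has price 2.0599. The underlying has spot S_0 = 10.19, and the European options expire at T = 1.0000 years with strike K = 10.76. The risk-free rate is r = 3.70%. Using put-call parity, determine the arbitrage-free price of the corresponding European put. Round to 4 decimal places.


Answer: Put price = 2.2391

Derivation:
Put-call parity: C - P = S_0 * exp(-qT) - K * exp(-rT).
S_0 * exp(-qT) = 10.1900 * 1.00000000 = 10.19000000
K * exp(-rT) = 10.7600 * 0.96367614 = 10.36915522
P = C - S*exp(-qT) + K*exp(-rT)
P = 2.0599 - 10.19000000 + 10.36915522 = 2.2391


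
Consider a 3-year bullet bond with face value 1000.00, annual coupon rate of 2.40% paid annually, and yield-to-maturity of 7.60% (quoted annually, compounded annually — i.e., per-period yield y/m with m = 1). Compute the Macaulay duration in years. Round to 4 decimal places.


Coupon per period c = face * coupon_rate / m = 24.000000
Periods per year m = 1; per-period yield y/m = 0.076000
Number of cashflows N = 3
Cashflows (t years, CF_t, discount factor 1/(1+y/m)^(m*t), PV):
  t = 1.0000: CF_t = 24.000000, DF = 0.929368, PV = 22.304833
  t = 2.0000: CF_t = 24.000000, DF = 0.863725, PV = 20.729398
  t = 3.0000: CF_t = 1024.000000, DF = 0.802718, PV = 821.983581
Price P = sum_t PV_t = 865.017812
Macaulay numerator sum_t t * PV_t:
  t * PV_t at t = 1.0000: 22.304833
  t * PV_t at t = 2.0000: 41.458797
  t * PV_t at t = 3.0000: 2465.950743
Macaulay duration D = (sum_t t * PV_t) / P = 2529.714373 / 865.017812 = 2.924465

Answer: Macaulay duration = 2.9245 years


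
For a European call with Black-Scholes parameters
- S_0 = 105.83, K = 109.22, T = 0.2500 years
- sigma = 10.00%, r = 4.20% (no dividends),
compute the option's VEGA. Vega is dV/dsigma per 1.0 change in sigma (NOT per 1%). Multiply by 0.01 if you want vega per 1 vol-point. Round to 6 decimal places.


Answer: Vega = 19.521128

Derivation:
d1 = -0.3956032724; d2 = -0.4456032724
phi(d1) = 0.3689148178; exp(-qT) = 1.0000000000; exp(-rT) = 0.9895549326
Vega = S * exp(-qT) * phi(d1) * sqrt(T) = 105.8300 * 1.0000000000 * 0.3689148178 * 0.5000000000 = 19.521128


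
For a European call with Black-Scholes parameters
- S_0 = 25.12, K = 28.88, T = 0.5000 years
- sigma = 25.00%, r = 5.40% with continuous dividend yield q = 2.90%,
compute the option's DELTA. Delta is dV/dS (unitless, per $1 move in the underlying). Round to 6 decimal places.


Answer: Delta = 0.260559

Derivation:
d1 = -0.6299471332; d2 = -0.8067238285
phi(d1) = 0.3271438723; exp(-qT) = 0.9856046187; exp(-rT) = 0.9733612415
N(d1) = 0.2643645869
Delta = exp(-qT) * N(d1) = 0.9856046187 * 0.2643645869 = 0.260559


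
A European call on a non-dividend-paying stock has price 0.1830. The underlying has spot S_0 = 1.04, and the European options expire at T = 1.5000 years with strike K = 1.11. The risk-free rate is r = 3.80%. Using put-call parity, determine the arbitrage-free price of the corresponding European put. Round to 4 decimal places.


Answer: Put price = 0.1915

Derivation:
Put-call parity: C - P = S_0 * exp(-qT) - K * exp(-rT).
S_0 * exp(-qT) = 1.0400 * 1.00000000 = 1.04000000
K * exp(-rT) = 1.1100 * 0.94459407 = 1.04849942
P = C - S*exp(-qT) + K*exp(-rT)
P = 0.1830 - 1.04000000 + 1.04849942 = 0.1915


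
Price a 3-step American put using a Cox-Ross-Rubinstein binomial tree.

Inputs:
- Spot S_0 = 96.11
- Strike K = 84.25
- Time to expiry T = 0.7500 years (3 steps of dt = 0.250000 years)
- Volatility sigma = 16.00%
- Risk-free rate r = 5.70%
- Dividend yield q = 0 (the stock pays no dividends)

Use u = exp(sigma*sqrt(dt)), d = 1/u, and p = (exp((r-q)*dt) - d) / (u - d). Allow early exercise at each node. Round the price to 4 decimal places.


dt = T/N = 0.250000
u = exp(sigma*sqrt(dt)) = 1.083287; d = 1/u = 0.923116
p = (exp((r-q)*dt) - d) / (u - d) = 0.569615
Discount per step: exp(-r*dt) = 0.985851
Stock lattice S(k, i) with i counting down-moves:
  k=0: S(0,0) = 96.1100
  k=1: S(1,0) = 104.1147; S(1,1) = 88.7207
  k=2: S(2,0) = 112.7861; S(2,1) = 96.1100; S(2,2) = 81.8995
  k=3: S(3,0) = 122.1798; S(3,1) = 104.1147; S(3,2) = 88.7207; S(3,3) = 75.6028
Terminal payoffs V(N, i) = max(K - S_T, 0):
  V(3,0) = 0.000000; V(3,1) = 0.000000; V(3,2) = 0.000000; V(3,3) = 8.647196
Backward induction: V(k, i) = exp(-r*dt) * [p * V(k+1, i) + (1-p) * V(k+1, i+1)]; then take max(V_cont, immediate exercise) for American.
  V(2,0) = exp(-r*dt) * [p*0.000000 + (1-p)*0.000000] = 0.000000; exercise = 0.000000; V(2,0) = max -> 0.000000
  V(2,1) = exp(-r*dt) * [p*0.000000 + (1-p)*0.000000] = 0.000000; exercise = 0.000000; V(2,1) = max -> 0.000000
  V(2,2) = exp(-r*dt) * [p*0.000000 + (1-p)*8.647196] = 3.668965; exercise = 2.350460; V(2,2) = max -> 3.668965
  V(1,0) = exp(-r*dt) * [p*0.000000 + (1-p)*0.000000] = 0.000000; exercise = 0.000000; V(1,0) = max -> 0.000000
  V(1,1) = exp(-r*dt) * [p*0.000000 + (1-p)*3.668965] = 1.556725; exercise = 0.000000; V(1,1) = max -> 1.556725
  V(0,0) = exp(-r*dt) * [p*0.000000 + (1-p)*1.556725] = 0.660511; exercise = 0.000000; V(0,0) = max -> 0.660511

Answer: Price = V(0,0) = 0.6605


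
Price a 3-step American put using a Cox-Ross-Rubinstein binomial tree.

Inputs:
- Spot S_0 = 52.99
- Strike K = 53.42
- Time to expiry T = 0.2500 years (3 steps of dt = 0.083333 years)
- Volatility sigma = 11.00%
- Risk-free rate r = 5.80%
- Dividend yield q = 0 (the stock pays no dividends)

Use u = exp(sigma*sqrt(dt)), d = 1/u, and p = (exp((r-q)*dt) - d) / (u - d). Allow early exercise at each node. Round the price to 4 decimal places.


Answer: Price = V(0,0) = 1.1166

Derivation:
dt = T/N = 0.083333
u = exp(sigma*sqrt(dt)) = 1.032264; d = 1/u = 0.968745
p = (exp((r-q)*dt) - d) / (u - d) = 0.568339
Discount per step: exp(-r*dt) = 0.995178
Stock lattice S(k, i) with i counting down-moves:
  k=0: S(0,0) = 52.9900
  k=1: S(1,0) = 54.6997; S(1,1) = 51.3338
  k=2: S(2,0) = 56.4645; S(2,1) = 52.9900; S(2,2) = 49.7293
  k=3: S(3,0) = 58.2862; S(3,1) = 54.6997; S(3,2) = 51.3338; S(3,3) = 48.1750
Terminal payoffs V(N, i) = max(K - S_T, 0):
  V(3,0) = 0.000000; V(3,1) = 0.000000; V(3,2) = 2.086223; V(3,3) = 5.244990
Backward induction: V(k, i) = exp(-r*dt) * [p * V(k+1, i) + (1-p) * V(k+1, i+1)]; then take max(V_cont, immediate exercise) for American.
  V(2,0) = exp(-r*dt) * [p*0.000000 + (1-p)*0.000000] = 0.000000; exercise = 0.000000; V(2,0) = max -> 0.000000
  V(2,1) = exp(-r*dt) * [p*0.000000 + (1-p)*2.086223] = 0.896200; exercise = 0.430000; V(2,1) = max -> 0.896200
  V(2,2) = exp(-r*dt) * [p*2.086223 + (1-p)*5.244990] = 3.433107; exercise = 3.690681; V(2,2) = max -> 3.690681
  V(1,0) = exp(-r*dt) * [p*0.000000 + (1-p)*0.896200] = 0.384989; exercise = 0.000000; V(1,0) = max -> 0.384989
  V(1,1) = exp(-r*dt) * [p*0.896200 + (1-p)*3.690681] = 2.092331; exercise = 2.086223; V(1,1) = max -> 2.092331
  V(0,0) = exp(-r*dt) * [p*0.384989 + (1-p)*2.092331] = 1.116573; exercise = 0.430000; V(0,0) = max -> 1.116573


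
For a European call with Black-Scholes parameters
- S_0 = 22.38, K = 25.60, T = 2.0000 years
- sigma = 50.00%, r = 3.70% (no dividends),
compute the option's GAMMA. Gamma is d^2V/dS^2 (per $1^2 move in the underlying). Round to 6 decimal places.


Answer: Gamma = 0.024320

Derivation:
d1 = 0.2681000330; d2 = -0.4390067481
phi(d1) = 0.3848593458; exp(-qT) = 1.0000000000; exp(-rT) = 0.9286716938
Gamma = exp(-qT) * phi(d1) / (S * sigma * sqrt(T)) = 1.0000000000 * 0.3848593458 / (22.3800 * 0.5000 * 1.4142135624) = 0.024320


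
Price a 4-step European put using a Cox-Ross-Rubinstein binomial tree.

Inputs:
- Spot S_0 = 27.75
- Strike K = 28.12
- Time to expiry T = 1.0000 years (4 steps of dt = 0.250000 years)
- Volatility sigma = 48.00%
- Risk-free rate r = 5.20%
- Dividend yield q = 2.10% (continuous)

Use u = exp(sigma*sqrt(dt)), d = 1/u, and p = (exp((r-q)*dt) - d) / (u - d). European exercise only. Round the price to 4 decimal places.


Answer: Price = V(0,0) = 4.6293

Derivation:
dt = T/N = 0.250000
u = exp(sigma*sqrt(dt)) = 1.271249; d = 1/u = 0.786628
p = (exp((r-q)*dt) - d) / (u - d) = 0.456340
Discount per step: exp(-r*dt) = 0.987084
Stock lattice S(k, i) with i counting down-moves:
  k=0: S(0,0) = 27.7500
  k=1: S(1,0) = 35.2772; S(1,1) = 21.8289
  k=2: S(2,0) = 44.8461; S(2,1) = 27.7500; S(2,2) = 17.1712
  k=3: S(3,0) = 57.0105; S(3,1) = 35.2772; S(3,2) = 21.8289; S(3,3) = 13.5074
  k=4: S(4,0) = 72.4746; S(4,1) = 44.8461; S(4,2) = 27.7500; S(4,3) = 17.1712; S(4,4) = 10.6253
Terminal payoffs V(N, i) = max(K - S_T, 0):
  V(4,0) = 0.000000; V(4,1) = 0.000000; V(4,2) = 0.370000; V(4,3) = 10.948761; V(4,4) = 17.494722
Backward induction: V(k, i) = exp(-r*dt) * [p * V(k+1, i) + (1-p) * V(k+1, i+1)].
  V(3,0) = exp(-r*dt) * [p*0.000000 + (1-p)*0.000000] = 0.000000
  V(3,1) = exp(-r*dt) * [p*0.000000 + (1-p)*0.370000] = 0.198556
  V(3,2) = exp(-r*dt) * [p*0.370000 + (1-p)*10.948761] = 6.042184
  V(3,3) = exp(-r*dt) * [p*10.948761 + (1-p)*17.494722] = 14.320159
  V(2,0) = exp(-r*dt) * [p*0.000000 + (1-p)*0.198556] = 0.106553
  V(2,1) = exp(-r*dt) * [p*0.198556 + (1-p)*6.042184] = 3.331903
  V(2,2) = exp(-r*dt) * [p*6.042184 + (1-p)*14.320159] = 10.406418
  V(1,0) = exp(-r*dt) * [p*0.106553 + (1-p)*3.331903] = 1.836022
  V(1,1) = exp(-r*dt) * [p*3.331903 + (1-p)*10.406418] = 7.085321
  V(0,0) = exp(-r*dt) * [p*1.836022 + (1-p)*7.085321] = 4.629281


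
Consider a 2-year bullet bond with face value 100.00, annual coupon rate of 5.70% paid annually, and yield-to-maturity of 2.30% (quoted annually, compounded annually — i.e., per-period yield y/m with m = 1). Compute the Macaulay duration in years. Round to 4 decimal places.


Answer: Macaulay duration = 1.9477 years

Derivation:
Coupon per period c = face * coupon_rate / m = 5.700000
Periods per year m = 1; per-period yield y/m = 0.023000
Number of cashflows N = 2
Cashflows (t years, CF_t, discount factor 1/(1+y/m)^(m*t), PV):
  t = 1.0000: CF_t = 5.700000, DF = 0.977517, PV = 5.571848
  t = 2.0000: CF_t = 105.700000, DF = 0.955540, PV = 101.000546
Price P = sum_t PV_t = 106.572393
Macaulay numerator sum_t t * PV_t:
  t * PV_t at t = 1.0000: 5.571848
  t * PV_t at t = 2.0000: 202.001091
Macaulay duration D = (sum_t t * PV_t) / P = 207.572939 / 106.572393 = 1.947718


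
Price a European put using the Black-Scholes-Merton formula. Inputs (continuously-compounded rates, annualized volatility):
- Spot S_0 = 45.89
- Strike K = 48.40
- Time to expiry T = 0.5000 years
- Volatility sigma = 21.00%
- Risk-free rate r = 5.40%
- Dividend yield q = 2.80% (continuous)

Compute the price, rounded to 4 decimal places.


d1 = (ln(S/K) + (r - q + 0.5*sigma^2) * T) / (sigma * sqrt(T)) = -0.19682880
d2 = d1 - sigma * sqrt(T) = -0.34532122
exp(-rT) = 0.97336124; exp(-qT) = 0.98609754
P = K * exp(-rT) * N(-d2) - S_0 * exp(-qT) * N(-d1)
N(-d1) = 0.57801924; N(-d2) = 0.63507355
P = 48.4000 * 0.97336124 * 0.63507355 - 45.8900 * 0.98609754 * 0.57801924 = 3.7622

Answer: Price = 3.7622


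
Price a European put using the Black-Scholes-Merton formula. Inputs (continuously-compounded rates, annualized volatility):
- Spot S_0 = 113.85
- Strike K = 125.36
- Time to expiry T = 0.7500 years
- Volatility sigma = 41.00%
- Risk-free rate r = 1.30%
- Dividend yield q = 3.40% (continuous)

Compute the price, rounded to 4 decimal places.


Answer: Price = 23.9548

Derivation:
d1 = (ln(S/K) + (r - q + 0.5*sigma^2) * T) / (sigma * sqrt(T)) = -0.13805798
d2 = d1 - sigma * sqrt(T) = -0.49312840
exp(-rT) = 0.99029738; exp(-qT) = 0.97482238
P = K * exp(-rT) * N(-d2) - S_0 * exp(-qT) * N(-d1)
N(-d1) = 0.55490270; N(-d2) = 0.68903907
P = 125.3600 * 0.99029738 * 0.68903907 - 113.8500 * 0.97482238 * 0.55490270 = 23.9548


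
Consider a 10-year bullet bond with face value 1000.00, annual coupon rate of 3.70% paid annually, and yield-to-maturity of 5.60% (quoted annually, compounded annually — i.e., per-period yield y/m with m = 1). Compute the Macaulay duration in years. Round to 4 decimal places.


Answer: Macaulay duration = 8.3986 years

Derivation:
Coupon per period c = face * coupon_rate / m = 37.000000
Periods per year m = 1; per-period yield y/m = 0.056000
Number of cashflows N = 10
Cashflows (t years, CF_t, discount factor 1/(1+y/m)^(m*t), PV):
  t = 1.0000: CF_t = 37.000000, DF = 0.946970, PV = 35.037879
  t = 2.0000: CF_t = 37.000000, DF = 0.896752, PV = 33.179809
  t = 3.0000: CF_t = 37.000000, DF = 0.849197, PV = 31.420274
  t = 4.0000: CF_t = 37.000000, DF = 0.804163, PV = 29.754047
  t = 5.0000: CF_t = 37.000000, DF = 0.761518, PV = 28.176181
  t = 6.0000: CF_t = 37.000000, DF = 0.721135, PV = 26.681990
  t = 7.0000: CF_t = 37.000000, DF = 0.682893, PV = 25.267036
  t = 8.0000: CF_t = 37.000000, DF = 0.646679, PV = 23.927117
  t = 9.0000: CF_t = 37.000000, DF = 0.612385, PV = 22.658255
  t = 10.0000: CF_t = 1037.000000, DF = 0.579910, PV = 601.366975
Price P = sum_t PV_t = 857.469564
Macaulay numerator sum_t t * PV_t:
  t * PV_t at t = 1.0000: 35.037879
  t * PV_t at t = 2.0000: 66.359619
  t * PV_t at t = 3.0000: 94.260822
  t * PV_t at t = 4.0000: 119.016190
  t * PV_t at t = 5.0000: 140.880906
  t * PV_t at t = 6.0000: 160.091939
  t * PV_t at t = 7.0000: 176.869251
  t * PV_t at t = 8.0000: 191.416938
  t * PV_t at t = 9.0000: 203.924295
  t * PV_t at t = 10.0000: 6013.669749
Macaulay duration D = (sum_t t * PV_t) / P = 7201.527589 / 857.469564 = 8.398581


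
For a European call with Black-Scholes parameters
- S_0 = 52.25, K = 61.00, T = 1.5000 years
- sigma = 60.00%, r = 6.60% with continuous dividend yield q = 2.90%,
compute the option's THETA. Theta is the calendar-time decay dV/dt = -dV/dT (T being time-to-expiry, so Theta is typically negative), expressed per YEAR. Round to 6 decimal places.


Answer: Theta = -5.021632

Derivation:
d1 = 0.2322470454; d2 = -0.5025998774
phi(d1) = 0.3883268573; exp(-qT) = 0.9574325541; exp(-rT) = 0.9057427080
Theta = -S*exp(-qT)*phi(d1)*sigma/(2*sqrt(T)) - r*K*exp(-rT)*N(d2) + q*S*exp(-qT)*N(d1)
N(d1) = 0.5918269302; N(d2) = 0.3076228077; sqrt(T) = 1.2247448714
Term 1 = -52.2500 * 0.9574325541 * 0.3883268573 * 0.6000 / (2 * 1.2247448714) = -4.7584722184
Term 2 = -0.0660 * 61.0000 * 0.9057427080 * 0.3076228077 = -1.1217527645
Term 3 = 0.0290 * 52.2500 * 0.9574325541 * 0.5918269302 = 0.8585927282
Theta = -4.7584722184 + (-1.1217527645) + (0.8585927282) = -5.021632


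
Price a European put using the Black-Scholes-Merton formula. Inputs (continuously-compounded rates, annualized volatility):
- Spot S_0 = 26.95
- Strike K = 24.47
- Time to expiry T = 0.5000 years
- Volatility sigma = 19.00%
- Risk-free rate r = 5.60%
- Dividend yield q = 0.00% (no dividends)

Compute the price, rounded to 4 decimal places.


d1 = (ln(S/K) + (r - q + 0.5*sigma^2) * T) / (sigma * sqrt(T)) = 0.99412083
d2 = d1 - sigma * sqrt(T) = 0.85977054
exp(-rT) = 0.97238837; exp(-qT) = 1.00000000
P = K * exp(-rT) * N(-d2) - S_0 * exp(-qT) * N(-d1)
N(-d1) = 0.16008202; N(-d2) = 0.19495777
P = 24.4700 * 0.97238837 * 0.19495777 - 26.9500 * 1.00000000 * 0.16008202 = 0.3247

Answer: Price = 0.3247


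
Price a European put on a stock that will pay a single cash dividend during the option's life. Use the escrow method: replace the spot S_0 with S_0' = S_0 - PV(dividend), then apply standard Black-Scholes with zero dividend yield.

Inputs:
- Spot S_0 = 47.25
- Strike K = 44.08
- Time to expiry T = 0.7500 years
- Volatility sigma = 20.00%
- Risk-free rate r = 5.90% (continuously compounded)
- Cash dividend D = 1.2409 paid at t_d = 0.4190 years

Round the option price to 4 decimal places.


PV(D) = D * exp(-r * t_d) = 1.2409 * 0.97558206 = 1.21059978
S_0' = S_0 - PV(D) = 47.2500 - 1.21059978 = 46.03940022
d1 = (ln(S_0'/K) + (r + sigma^2/2)*T) / (sigma*sqrt(T)) = 0.59317770
d2 = d1 - sigma*sqrt(T) = 0.41997262
exp(-rT) = 0.95671475
N(-d1) = 0.27653112; N(-d2) = 0.33725273
P = K * exp(-rT) * N(-d2) - S_0' * N(-d1) = 44.0800 * 0.95671475 * 0.33725273 - 46.03940022 * 0.27653112 = 1.4913

Answer: Price = 1.4913


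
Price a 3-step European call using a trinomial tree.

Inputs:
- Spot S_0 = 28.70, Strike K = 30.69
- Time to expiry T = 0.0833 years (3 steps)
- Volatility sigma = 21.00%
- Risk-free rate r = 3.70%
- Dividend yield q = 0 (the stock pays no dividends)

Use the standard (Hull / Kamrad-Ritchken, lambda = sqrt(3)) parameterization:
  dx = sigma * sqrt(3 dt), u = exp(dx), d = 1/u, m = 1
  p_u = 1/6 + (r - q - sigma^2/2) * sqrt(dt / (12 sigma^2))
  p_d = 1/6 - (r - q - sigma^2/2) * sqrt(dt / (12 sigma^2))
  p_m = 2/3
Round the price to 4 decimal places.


dt = T/N = 0.027767; dx = sigma*sqrt(3*dt) = 0.060610
u = exp(dx) = 1.062484; d = 1/u = 0.941191
p_u = 0.170091, p_m = 0.666667, p_d = 0.163242
Discount per step: exp(-r*dt) = 0.998973
Stock lattice S(k, j) with j the centered position index:
  k=0: S(0,+0) = 28.7000
  k=1: S(1,-1) = 27.0122; S(1,+0) = 28.7000; S(1,+1) = 30.4933
  k=2: S(2,-2) = 25.4236; S(2,-1) = 27.0122; S(2,+0) = 28.7000; S(2,+1) = 30.4933; S(2,+2) = 32.3986
  k=3: S(3,-3) = 23.9285; S(3,-2) = 25.4236; S(3,-1) = 27.0122; S(3,+0) = 28.7000; S(3,+1) = 30.4933; S(3,+2) = 32.3986; S(3,+3) = 34.4230
Terminal payoffs V(N, j) = max(S_T - K, 0):
  V(3,-3) = 0.000000; V(3,-2) = 0.000000; V(3,-1) = 0.000000; V(3,+0) = 0.000000; V(3,+1) = 0.000000; V(3,+2) = 1.708639; V(3,+3) = 3.733039
Backward induction: V(k, j) = exp(-r*dt) * [p_u * V(k+1, j+1) + p_m * V(k+1, j) + p_d * V(k+1, j-1)]
  V(2,-2) = exp(-r*dt) * [p_u*0.000000 + p_m*0.000000 + p_d*0.000000] = 0.000000
  V(2,-1) = exp(-r*dt) * [p_u*0.000000 + p_m*0.000000 + p_d*0.000000] = 0.000000
  V(2,+0) = exp(-r*dt) * [p_u*0.000000 + p_m*0.000000 + p_d*0.000000] = 0.000000
  V(2,+1) = exp(-r*dt) * [p_u*1.708639 + p_m*0.000000 + p_d*0.000000] = 0.290326
  V(2,+2) = exp(-r*dt) * [p_u*3.733039 + p_m*1.708639 + p_d*0.000000] = 1.772228
  V(1,-1) = exp(-r*dt) * [p_u*0.000000 + p_m*0.000000 + p_d*0.000000] = 0.000000
  V(1,+0) = exp(-r*dt) * [p_u*0.290326 + p_m*0.000000 + p_d*0.000000] = 0.049331
  V(1,+1) = exp(-r*dt) * [p_u*1.772228 + p_m*0.290326 + p_d*0.000000] = 0.494483
  V(0,+0) = exp(-r*dt) * [p_u*0.494483 + p_m*0.049331 + p_d*0.000000] = 0.116874

Answer: Price = V(0,0) = 0.1169


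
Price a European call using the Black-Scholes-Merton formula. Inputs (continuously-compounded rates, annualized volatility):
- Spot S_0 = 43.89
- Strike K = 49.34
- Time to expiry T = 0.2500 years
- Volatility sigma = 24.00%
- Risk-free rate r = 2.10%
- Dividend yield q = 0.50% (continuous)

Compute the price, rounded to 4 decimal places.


Answer: Price = 0.5166

Derivation:
d1 = (ln(S/K) + (r - q + 0.5*sigma^2) * T) / (sigma * sqrt(T)) = -0.88207173
d2 = d1 - sigma * sqrt(T) = -1.00207173
exp(-rT) = 0.99476376; exp(-qT) = 0.99875078
C = S_0 * exp(-qT) * N(d1) - K * exp(-rT) * N(d2)
N(d1) = 0.18886901; N(d2) = 0.15815448
C = 43.8900 * 0.99875078 * 0.18886901 - 49.3400 * 0.99476376 * 0.15815448 = 0.5166


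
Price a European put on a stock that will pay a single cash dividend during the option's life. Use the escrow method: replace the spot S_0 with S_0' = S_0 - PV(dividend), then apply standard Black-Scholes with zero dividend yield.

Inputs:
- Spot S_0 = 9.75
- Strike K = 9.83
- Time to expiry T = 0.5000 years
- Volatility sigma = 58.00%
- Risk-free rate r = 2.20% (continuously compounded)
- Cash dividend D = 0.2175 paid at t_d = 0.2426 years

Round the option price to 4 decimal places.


Answer: Price = 1.6605

Derivation:
PV(D) = D * exp(-r * t_d) = 0.2175 * 0.99467702 = 0.21634225
S_0' = S_0 - PV(D) = 9.7500 - 0.21634225 = 9.53365775
d1 = (ln(S_0'/K) + (r + sigma^2/2)*T) / (sigma*sqrt(T)) = 0.15724476
d2 = d1 - sigma*sqrt(T) = -0.25287718
exp(-rT) = 0.98906028
N(-d1) = 0.43752598; N(-d2) = 0.59981844
P = K * exp(-rT) * N(-d2) - S_0' * N(-d1) = 9.8300 * 0.98906028 * 0.59981844 - 9.53365775 * 0.43752598 = 1.6605


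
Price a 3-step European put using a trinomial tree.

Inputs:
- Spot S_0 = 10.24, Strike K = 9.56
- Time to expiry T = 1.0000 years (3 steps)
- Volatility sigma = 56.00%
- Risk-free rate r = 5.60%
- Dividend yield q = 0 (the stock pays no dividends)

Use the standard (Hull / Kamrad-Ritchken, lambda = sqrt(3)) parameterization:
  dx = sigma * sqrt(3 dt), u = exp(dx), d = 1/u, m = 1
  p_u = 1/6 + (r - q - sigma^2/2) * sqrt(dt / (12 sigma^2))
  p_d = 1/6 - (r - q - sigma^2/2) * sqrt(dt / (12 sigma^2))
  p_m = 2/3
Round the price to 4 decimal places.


Answer: Price = V(0,0) = 1.4856

Derivation:
dt = T/N = 0.333333; dx = sigma*sqrt(3*dt) = 0.560000
u = exp(dx) = 1.750673; d = 1/u = 0.571209
p_u = 0.136667, p_m = 0.666667, p_d = 0.196667
Discount per step: exp(-r*dt) = 0.981506
Stock lattice S(k, j) with j the centered position index:
  k=0: S(0,+0) = 10.2400
  k=1: S(1,-1) = 5.8492; S(1,+0) = 10.2400; S(1,+1) = 17.9269
  k=2: S(2,-2) = 3.3411; S(2,-1) = 5.8492; S(2,+0) = 10.2400; S(2,+1) = 17.9269; S(2,+2) = 31.3841
  k=3: S(3,-3) = 1.9085; S(3,-2) = 3.3411; S(3,-1) = 5.8492; S(3,+0) = 10.2400; S(3,+1) = 17.9269; S(3,+2) = 31.3841; S(3,+3) = 54.9433
Terminal payoffs V(N, j) = max(K - S_T, 0):
  V(3,-3) = 7.651530; V(3,-2) = 6.218895; V(3,-1) = 3.710819; V(3,+0) = 0.000000; V(3,+1) = 0.000000; V(3,+2) = 0.000000; V(3,+3) = 0.000000
Backward induction: V(k, j) = exp(-r*dt) * [p_u * V(k+1, j+1) + p_m * V(k+1, j) + p_d * V(k+1, j-1)]
  V(2,-2) = exp(-r*dt) * [p_u*3.710819 + p_m*6.218895 + p_d*7.651530] = 6.043995
  V(2,-1) = exp(-r*dt) * [p_u*0.000000 + p_m*3.710819 + p_d*6.218895] = 3.628560
  V(2,+0) = exp(-r*dt) * [p_u*0.000000 + p_m*0.000000 + p_d*3.710819] = 0.716298
  V(2,+1) = exp(-r*dt) * [p_u*0.000000 + p_m*0.000000 + p_d*0.000000] = 0.000000
  V(2,+2) = exp(-r*dt) * [p_u*0.000000 + p_m*0.000000 + p_d*0.000000] = 0.000000
  V(1,-1) = exp(-r*dt) * [p_u*0.716298 + p_m*3.628560 + p_d*6.043995] = 3.637057
  V(1,+0) = exp(-r*dt) * [p_u*0.000000 + p_m*0.716298 + p_d*3.628560] = 1.169120
  V(1,+1) = exp(-r*dt) * [p_u*0.000000 + p_m*0.000000 + p_d*0.716298] = 0.138267
  V(0,+0) = exp(-r*dt) * [p_u*0.138267 + p_m*1.169120 + p_d*3.637057] = 1.485606


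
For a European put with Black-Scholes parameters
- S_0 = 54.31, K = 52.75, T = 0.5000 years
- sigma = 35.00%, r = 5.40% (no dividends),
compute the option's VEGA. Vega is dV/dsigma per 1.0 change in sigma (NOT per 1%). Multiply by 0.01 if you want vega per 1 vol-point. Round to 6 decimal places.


d1 = 0.3506021277; d2 = 0.1031147543
phi(d1) = 0.3751612073; exp(-qT) = 1.0000000000; exp(-rT) = 0.9733612415
Vega = S * exp(-qT) * phi(d1) * sqrt(T) = 54.3100 * 1.0000000000 * 0.3751612073 * 0.7071067812 = 14.407304

Answer: Vega = 14.407304


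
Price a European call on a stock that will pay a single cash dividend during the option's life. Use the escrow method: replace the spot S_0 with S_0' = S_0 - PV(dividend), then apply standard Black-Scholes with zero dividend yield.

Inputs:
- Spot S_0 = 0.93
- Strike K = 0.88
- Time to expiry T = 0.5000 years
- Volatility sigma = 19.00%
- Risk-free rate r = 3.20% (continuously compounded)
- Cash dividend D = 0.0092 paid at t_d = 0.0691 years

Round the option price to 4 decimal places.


Answer: Price = 0.0801

Derivation:
PV(D) = D * exp(-r * t_d) = 0.0092 * 0.99779124 = 0.00917968
S_0' = S_0 - PV(D) = 0.9300 - 0.00917968 = 0.92082032
d1 = (ln(S_0'/K) + (r + sigma^2/2)*T) / (sigma*sqrt(T)) = 0.52376529
d2 = d1 - sigma*sqrt(T) = 0.38941500
exp(-rT) = 0.98412732
N(d1) = 0.69977910; N(d2) = 0.65151541
C = S_0' * N(d1) - K * exp(-rT) * N(d2) = 0.92082032 * 0.69977910 - 0.8800 * 0.98412732 * 0.65151541 = 0.0801


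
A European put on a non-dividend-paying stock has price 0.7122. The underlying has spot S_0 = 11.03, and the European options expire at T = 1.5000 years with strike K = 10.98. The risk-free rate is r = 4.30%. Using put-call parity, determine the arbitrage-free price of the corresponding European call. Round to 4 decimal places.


Put-call parity: C - P = S_0 * exp(-qT) - K * exp(-rT).
S_0 * exp(-qT) = 11.0300 * 1.00000000 = 11.03000000
K * exp(-rT) = 10.9800 * 0.93753611 = 10.29414653
C = P + S*exp(-qT) - K*exp(-rT)
C = 0.7122 + 11.03000000 - 10.29414653 = 1.4481

Answer: Call price = 1.4481


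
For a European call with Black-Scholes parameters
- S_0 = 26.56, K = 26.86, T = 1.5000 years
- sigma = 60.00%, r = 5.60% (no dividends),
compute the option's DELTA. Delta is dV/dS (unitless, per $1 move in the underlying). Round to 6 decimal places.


d1 = 0.4664483484; d2 = -0.2683985744
phi(d1) = 0.3578198741; exp(-qT) = 1.0000000000; exp(-rT) = 0.9194312561
N(d1) = 0.6795526945
Delta = exp(-qT) * N(d1) = 1.0000000000 * 0.6795526945 = 0.679553

Answer: Delta = 0.679553


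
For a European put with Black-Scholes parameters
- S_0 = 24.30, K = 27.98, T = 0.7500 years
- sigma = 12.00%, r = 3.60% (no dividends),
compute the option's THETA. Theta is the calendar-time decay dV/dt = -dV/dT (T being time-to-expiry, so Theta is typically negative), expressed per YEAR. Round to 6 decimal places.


d1 = -1.0451350351; d2 = -1.1490580835
phi(d1) = 0.2310566977; exp(-qT) = 1.0000000000; exp(-rT) = 0.9733612415
Theta = -S*exp(-qT)*phi(d1)*sigma/(2*sqrt(T)) + r*K*exp(-rT)*N(-d2) - q*S*exp(-qT)*N(-d1)
N(-d1) = 0.8520197182; N(-d2) = 0.8747339845; sqrt(T) = 0.8660254038
Term 1 = -24.3000 * 1.0000000000 * 0.2310566977 * 0.1200 / (2 * 0.8660254038) = -0.3889962855
Term 2 = 0.0360 * 27.9800 * 0.9733612415 * 0.8747339845 = 0.8576305832
Term 3 = 0 (no dividend yield, q = 0)
Theta = -0.3889962855 + (0.8576305832) + (0.0000000000) = 0.468634

Answer: Theta = 0.468634


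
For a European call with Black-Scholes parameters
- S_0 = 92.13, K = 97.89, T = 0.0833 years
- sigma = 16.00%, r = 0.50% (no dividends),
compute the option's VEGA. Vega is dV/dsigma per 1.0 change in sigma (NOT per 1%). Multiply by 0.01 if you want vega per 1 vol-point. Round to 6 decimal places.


Answer: Vega = 4.669077

Derivation:
d1 = -1.2811302572; d2 = -1.3273090402
phi(d1) = 0.1755930985; exp(-qT) = 1.0000000000; exp(-rT) = 0.9995835867
Vega = S * exp(-qT) * phi(d1) * sqrt(T) = 92.1300 * 1.0000000000 * 0.1755930985 * 0.2886173938 = 4.669077


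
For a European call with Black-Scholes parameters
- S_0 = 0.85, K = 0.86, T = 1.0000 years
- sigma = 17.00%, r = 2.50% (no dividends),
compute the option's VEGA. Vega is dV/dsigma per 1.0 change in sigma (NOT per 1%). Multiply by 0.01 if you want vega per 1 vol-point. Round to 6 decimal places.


d1 = 0.1632585896; d2 = -0.0067414104
phi(d1) = 0.3936609722; exp(-qT) = 1.0000000000; exp(-rT) = 0.9753099120
Vega = S * exp(-qT) * phi(d1) * sqrt(T) = 0.8500 * 1.0000000000 * 0.3936609722 * 1.0000000000 = 0.334612

Answer: Vega = 0.334612


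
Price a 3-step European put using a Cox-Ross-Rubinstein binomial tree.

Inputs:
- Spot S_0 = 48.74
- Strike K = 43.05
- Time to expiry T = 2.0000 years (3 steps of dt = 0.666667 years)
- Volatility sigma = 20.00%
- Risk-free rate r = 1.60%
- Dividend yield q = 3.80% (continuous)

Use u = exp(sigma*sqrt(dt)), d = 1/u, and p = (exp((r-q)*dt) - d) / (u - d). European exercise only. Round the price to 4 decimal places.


dt = T/N = 0.666667
u = exp(sigma*sqrt(dt)) = 1.177389; d = 1/u = 0.849337
p = (exp((r-q)*dt) - d) / (u - d) = 0.414884
Discount per step: exp(-r*dt) = 0.989390
Stock lattice S(k, i) with i counting down-moves:
  k=0: S(0,0) = 48.7400
  k=1: S(1,0) = 57.3859; S(1,1) = 41.3967
  k=2: S(2,0) = 67.5656; S(2,1) = 48.7400; S(2,2) = 35.1597
  k=3: S(3,0) = 79.5510; S(3,1) = 57.3859; S(3,2) = 41.3967; S(3,3) = 29.8625
Terminal payoffs V(N, i) = max(K - S_T, 0):
  V(3,0) = 0.000000; V(3,1) = 0.000000; V(3,2) = 1.653318; V(3,3) = 13.187542
Backward induction: V(k, i) = exp(-r*dt) * [p * V(k+1, i) + (1-p) * V(k+1, i+1)].
  V(2,0) = exp(-r*dt) * [p*0.000000 + (1-p)*0.000000] = 0.000000
  V(2,1) = exp(-r*dt) * [p*0.000000 + (1-p)*1.653318] = 0.957120
  V(2,2) = exp(-r*dt) * [p*1.653318 + (1-p)*13.187542] = 8.313035
  V(1,0) = exp(-r*dt) * [p*0.000000 + (1-p)*0.957120] = 0.554085
  V(1,1) = exp(-r*dt) * [p*0.957120 + (1-p)*8.313035] = 5.205366
  V(0,0) = exp(-r*dt) * [p*0.554085 + (1-p)*5.205366] = 3.240871

Answer: Price = V(0,0) = 3.2409


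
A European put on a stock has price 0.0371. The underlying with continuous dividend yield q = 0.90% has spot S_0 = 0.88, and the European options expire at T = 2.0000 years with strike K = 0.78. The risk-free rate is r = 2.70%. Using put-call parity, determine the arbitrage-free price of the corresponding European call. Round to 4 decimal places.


Answer: Call price = 0.1624

Derivation:
Put-call parity: C - P = S_0 * exp(-qT) - K * exp(-rT).
S_0 * exp(-qT) = 0.8800 * 0.98216103 = 0.86430171
K * exp(-rT) = 0.7800 * 0.94743211 = 0.73899704
C = P + S*exp(-qT) - K*exp(-rT)
C = 0.0371 + 0.86430171 - 0.73899704 = 0.1624


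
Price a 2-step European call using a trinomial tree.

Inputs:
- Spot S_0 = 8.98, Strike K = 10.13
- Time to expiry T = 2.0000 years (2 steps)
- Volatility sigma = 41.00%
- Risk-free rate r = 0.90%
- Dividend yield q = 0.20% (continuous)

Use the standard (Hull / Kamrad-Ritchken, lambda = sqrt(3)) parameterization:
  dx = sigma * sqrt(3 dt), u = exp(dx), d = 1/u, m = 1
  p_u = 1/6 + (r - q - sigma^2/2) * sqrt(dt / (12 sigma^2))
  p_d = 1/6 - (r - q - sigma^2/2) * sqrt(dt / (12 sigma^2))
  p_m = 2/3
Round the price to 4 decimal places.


dt = T/N = 1.000000; dx = sigma*sqrt(3*dt) = 0.710141
u = exp(dx) = 2.034278; d = 1/u = 0.491575
p_u = 0.112417, p_m = 0.666667, p_d = 0.220916
Discount per step: exp(-r*dt) = 0.991040
Stock lattice S(k, j) with j the centered position index:
  k=0: S(0,+0) = 8.9800
  k=1: S(1,-1) = 4.4143; S(1,+0) = 8.9800; S(1,+1) = 18.2678
  k=2: S(2,-2) = 2.1700; S(2,-1) = 4.4143; S(2,+0) = 8.9800; S(2,+1) = 18.2678; S(2,+2) = 37.1618
Terminal payoffs V(N, j) = max(S_T - K, 0):
  V(2,-2) = 0.000000; V(2,-1) = 0.000000; V(2,+0) = 0.000000; V(2,+1) = 8.137814; V(2,+2) = 27.031807
Backward induction: V(k, j) = exp(-r*dt) * [p_u * V(k+1, j+1) + p_m * V(k+1, j) + p_d * V(k+1, j-1)]
  V(1,-1) = exp(-r*dt) * [p_u*0.000000 + p_m*0.000000 + p_d*0.000000] = 0.000000
  V(1,+0) = exp(-r*dt) * [p_u*8.137814 + p_m*0.000000 + p_d*0.000000] = 0.906631
  V(1,+1) = exp(-r*dt) * [p_u*27.031807 + p_m*8.137814 + p_d*0.000000] = 8.388206
  V(0,+0) = exp(-r*dt) * [p_u*8.388206 + p_m*0.906631 + p_d*0.000000] = 1.533532

Answer: Price = V(0,0) = 1.5335


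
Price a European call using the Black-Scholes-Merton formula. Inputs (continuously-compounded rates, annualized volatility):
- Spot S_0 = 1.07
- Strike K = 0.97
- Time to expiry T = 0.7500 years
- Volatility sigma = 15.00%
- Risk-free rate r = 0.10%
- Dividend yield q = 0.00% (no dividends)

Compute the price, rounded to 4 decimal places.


Answer: Price = 0.1177

Derivation:
d1 = (ln(S/K) + (r - q + 0.5*sigma^2) * T) / (sigma * sqrt(T)) = 0.82603702
d2 = d1 - sigma * sqrt(T) = 0.69613320
exp(-rT) = 0.99925028; exp(-qT) = 1.00000000
C = S_0 * exp(-qT) * N(d1) - K * exp(-rT) * N(d2)
N(d1) = 0.79560845; N(d2) = 0.75682729
C = 1.0700 * 1.00000000 * 0.79560845 - 0.9700 * 0.99925028 * 0.75682729 = 0.1177


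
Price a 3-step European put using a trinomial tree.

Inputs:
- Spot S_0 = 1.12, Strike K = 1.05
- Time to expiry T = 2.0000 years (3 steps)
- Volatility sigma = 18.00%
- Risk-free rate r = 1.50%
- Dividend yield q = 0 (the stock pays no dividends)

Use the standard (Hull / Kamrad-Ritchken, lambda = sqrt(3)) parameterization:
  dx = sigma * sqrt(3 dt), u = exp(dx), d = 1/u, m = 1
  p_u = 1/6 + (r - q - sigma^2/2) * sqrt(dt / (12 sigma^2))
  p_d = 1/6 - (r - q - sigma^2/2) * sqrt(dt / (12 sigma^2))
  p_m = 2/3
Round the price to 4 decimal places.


dt = T/N = 0.666667; dx = sigma*sqrt(3*dt) = 0.254558
u = exp(dx) = 1.289892; d = 1/u = 0.775259
p_u = 0.165095, p_m = 0.666667, p_d = 0.168238
Discount per step: exp(-r*dt) = 0.990050
Stock lattice S(k, j) with j the centered position index:
  k=0: S(0,+0) = 1.1200
  k=1: S(1,-1) = 0.8683; S(1,+0) = 1.1200; S(1,+1) = 1.4447
  k=2: S(2,-2) = 0.6731; S(2,-1) = 0.8683; S(2,+0) = 1.1200; S(2,+1) = 1.4447; S(2,+2) = 1.8635
  k=3: S(3,-3) = 0.5219; S(3,-2) = 0.6731; S(3,-1) = 0.8683; S(3,+0) = 1.1200; S(3,+1) = 1.4447; S(3,+2) = 1.8635; S(3,+3) = 2.4037
Terminal payoffs V(N, j) = max(K - S_T, 0):
  V(3,-3) = 0.528135; V(3,-2) = 0.376851; V(3,-1) = 0.181710; V(3,+0) = 0.000000; V(3,+1) = 0.000000; V(3,+2) = 0.000000; V(3,+3) = 0.000000
Backward induction: V(k, j) = exp(-r*dt) * [p_u * V(k+1, j+1) + p_m * V(k+1, j) + p_d * V(k+1, j-1)]
  V(2,-2) = exp(-r*dt) * [p_u*0.181710 + p_m*0.376851 + p_d*0.528135] = 0.366403
  V(2,-1) = exp(-r*dt) * [p_u*0.000000 + p_m*0.181710 + p_d*0.376851] = 0.182705
  V(2,+0) = exp(-r*dt) * [p_u*0.000000 + p_m*0.000000 + p_d*0.181710] = 0.030266
  V(2,+1) = exp(-r*dt) * [p_u*0.000000 + p_m*0.000000 + p_d*0.000000] = 0.000000
  V(2,+2) = exp(-r*dt) * [p_u*0.000000 + p_m*0.000000 + p_d*0.000000] = 0.000000
  V(1,-1) = exp(-r*dt) * [p_u*0.030266 + p_m*0.182705 + p_d*0.366403] = 0.186568
  V(1,+0) = exp(-r*dt) * [p_u*0.000000 + p_m*0.030266 + p_d*0.182705] = 0.050409
  V(1,+1) = exp(-r*dt) * [p_u*0.000000 + p_m*0.000000 + p_d*0.030266] = 0.005041
  V(0,+0) = exp(-r*dt) * [p_u*0.005041 + p_m*0.050409 + p_d*0.186568] = 0.065171

Answer: Price = V(0,0) = 0.0652
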